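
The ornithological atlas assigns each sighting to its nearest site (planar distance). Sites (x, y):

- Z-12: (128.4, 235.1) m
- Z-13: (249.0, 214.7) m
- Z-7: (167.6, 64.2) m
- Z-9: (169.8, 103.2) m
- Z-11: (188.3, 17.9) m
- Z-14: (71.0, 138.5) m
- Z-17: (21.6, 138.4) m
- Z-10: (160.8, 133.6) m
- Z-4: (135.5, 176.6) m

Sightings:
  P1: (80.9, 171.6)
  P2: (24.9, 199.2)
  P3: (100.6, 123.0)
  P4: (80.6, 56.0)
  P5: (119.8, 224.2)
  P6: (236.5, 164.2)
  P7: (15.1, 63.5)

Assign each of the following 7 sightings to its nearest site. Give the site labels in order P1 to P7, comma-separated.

Z-14, Z-17, Z-14, Z-14, Z-12, Z-13, Z-17

P1 → Z-14 (d²=1193.62)
P2 → Z-17 (d²=3707.53)
P3 → Z-14 (d²=1116.41)
P4 → Z-14 (d²=6898.41)
P5 → Z-12 (d²=192.77)
P6 → Z-13 (d²=2706.50)
P7 → Z-17 (d²=5652.26)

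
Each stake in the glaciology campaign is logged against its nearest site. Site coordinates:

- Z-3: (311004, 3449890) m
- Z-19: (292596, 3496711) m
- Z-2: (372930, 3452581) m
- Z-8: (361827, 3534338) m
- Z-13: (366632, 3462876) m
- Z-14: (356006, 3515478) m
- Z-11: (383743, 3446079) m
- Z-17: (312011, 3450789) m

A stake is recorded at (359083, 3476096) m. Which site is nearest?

Z-13

Squared distances to each site:
Z-3: 2998344677.000; Z-19: 4845499394.000; Z-2: 744694634.000; Z-8: 3399660100.000; Z-13: 231755801.000; Z-14: 1560409853.000; Z-11: 1509135889.000; Z-17: 2856217433.000.
Minimum at Z-13.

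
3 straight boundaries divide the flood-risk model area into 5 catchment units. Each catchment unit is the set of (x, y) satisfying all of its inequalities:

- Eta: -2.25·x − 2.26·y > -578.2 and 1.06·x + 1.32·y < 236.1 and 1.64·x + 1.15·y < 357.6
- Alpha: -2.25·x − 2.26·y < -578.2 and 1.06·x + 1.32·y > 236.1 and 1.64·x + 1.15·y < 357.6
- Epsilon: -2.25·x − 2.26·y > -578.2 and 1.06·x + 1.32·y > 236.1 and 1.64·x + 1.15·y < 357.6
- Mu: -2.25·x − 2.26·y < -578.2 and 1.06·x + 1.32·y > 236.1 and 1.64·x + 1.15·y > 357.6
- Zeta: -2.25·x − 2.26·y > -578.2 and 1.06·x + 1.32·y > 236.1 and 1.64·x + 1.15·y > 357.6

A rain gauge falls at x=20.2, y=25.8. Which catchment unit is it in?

Eta

-2.25·20.2 − 2.26·25.8 = -103.758, which is > -578.2
1.06·20.2 + 1.32·25.8 = 55.468, which is < 236.1
1.64·20.2 + 1.15·25.8 = 62.798, which is < 357.6
This sign pattern matches Eta.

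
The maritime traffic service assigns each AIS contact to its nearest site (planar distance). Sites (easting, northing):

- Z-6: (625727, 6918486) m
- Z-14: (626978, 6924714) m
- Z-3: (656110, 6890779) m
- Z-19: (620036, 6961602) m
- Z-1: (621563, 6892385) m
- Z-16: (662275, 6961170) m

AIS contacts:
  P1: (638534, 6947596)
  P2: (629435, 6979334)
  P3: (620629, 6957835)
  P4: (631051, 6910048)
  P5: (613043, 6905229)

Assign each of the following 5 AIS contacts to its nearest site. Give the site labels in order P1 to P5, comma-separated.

Z-19, Z-19, Z-19, Z-6, Z-1

P1 → Z-19 (d²=538344040.00)
P2 → Z-19 (d²=402765025.00)
P3 → Z-19 (d²=14541938.00)
P4 → Z-6 (d²=99544820.00)
P5 → Z-1 (d²=237558736.00)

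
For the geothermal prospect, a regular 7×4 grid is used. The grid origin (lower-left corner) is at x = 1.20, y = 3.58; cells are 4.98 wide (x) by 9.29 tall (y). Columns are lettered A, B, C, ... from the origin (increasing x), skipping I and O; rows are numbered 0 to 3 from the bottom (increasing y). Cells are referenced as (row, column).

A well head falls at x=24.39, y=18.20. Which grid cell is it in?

Column index: ⌊(24.39 − 1.20) / 4.98⌋ = ⌊4.657⌋ = 4 → column E
Row offset from origin: ⌊(18.20 − 3.58) / 9.29⌋ = ⌊1.574⌋ = 1 → row 1

(1, E)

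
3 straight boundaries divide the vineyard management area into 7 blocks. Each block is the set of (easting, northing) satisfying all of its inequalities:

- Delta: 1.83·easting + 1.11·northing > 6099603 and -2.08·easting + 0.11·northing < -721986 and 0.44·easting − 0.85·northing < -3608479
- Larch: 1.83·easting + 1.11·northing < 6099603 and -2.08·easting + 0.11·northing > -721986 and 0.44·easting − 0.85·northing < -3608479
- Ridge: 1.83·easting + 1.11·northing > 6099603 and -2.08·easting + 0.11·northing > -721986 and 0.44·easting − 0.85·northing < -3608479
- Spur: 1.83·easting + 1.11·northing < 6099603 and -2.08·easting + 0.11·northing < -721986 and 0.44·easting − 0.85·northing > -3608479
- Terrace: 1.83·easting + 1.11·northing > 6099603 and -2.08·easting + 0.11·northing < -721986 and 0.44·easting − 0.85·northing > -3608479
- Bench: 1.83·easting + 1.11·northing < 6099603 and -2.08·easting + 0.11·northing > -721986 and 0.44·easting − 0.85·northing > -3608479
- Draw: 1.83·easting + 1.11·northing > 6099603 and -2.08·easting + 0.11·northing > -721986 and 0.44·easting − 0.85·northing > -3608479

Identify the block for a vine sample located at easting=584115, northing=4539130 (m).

1.83·584115 + 1.11·4539130 = 6107364.750, which is > 6099603
-2.08·584115 + 0.11·4539130 = -715654.900, which is > -721986
0.44·584115 − 0.85·4539130 = -3601249.900, which is > -3608479
This sign pattern matches Draw.

Draw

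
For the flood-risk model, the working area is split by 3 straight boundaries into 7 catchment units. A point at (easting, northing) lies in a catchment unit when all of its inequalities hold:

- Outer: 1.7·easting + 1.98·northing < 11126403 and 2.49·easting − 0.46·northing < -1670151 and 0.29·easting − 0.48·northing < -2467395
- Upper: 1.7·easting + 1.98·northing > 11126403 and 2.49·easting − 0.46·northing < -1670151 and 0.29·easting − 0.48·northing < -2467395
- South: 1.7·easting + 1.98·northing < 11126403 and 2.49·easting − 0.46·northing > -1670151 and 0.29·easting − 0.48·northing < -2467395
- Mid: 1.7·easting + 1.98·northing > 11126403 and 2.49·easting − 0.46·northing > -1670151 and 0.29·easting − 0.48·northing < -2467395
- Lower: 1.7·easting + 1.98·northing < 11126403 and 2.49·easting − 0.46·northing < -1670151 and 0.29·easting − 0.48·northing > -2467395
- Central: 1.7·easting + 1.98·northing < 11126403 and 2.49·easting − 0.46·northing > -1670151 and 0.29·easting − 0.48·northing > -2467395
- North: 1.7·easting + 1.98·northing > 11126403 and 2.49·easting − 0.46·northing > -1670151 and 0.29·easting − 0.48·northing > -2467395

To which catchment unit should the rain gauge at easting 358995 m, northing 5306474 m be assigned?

1.7·358995 + 1.98·5306474 = 11117110.020, which is < 11126403
2.49·358995 − 0.46·5306474 = -1547080.490, which is > -1670151
0.29·358995 − 0.48·5306474 = -2442998.970, which is > -2467395
This sign pattern matches Central.

Central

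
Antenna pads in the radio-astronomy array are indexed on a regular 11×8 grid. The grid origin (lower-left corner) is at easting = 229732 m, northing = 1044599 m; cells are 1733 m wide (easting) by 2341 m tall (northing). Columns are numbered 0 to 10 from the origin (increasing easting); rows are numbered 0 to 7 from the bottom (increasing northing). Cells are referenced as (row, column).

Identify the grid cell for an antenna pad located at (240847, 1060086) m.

Column index: ⌊(240847 − 229732) / 1733⌋ = ⌊6.414⌋ = 6
Row offset from origin: ⌊(1060086 − 1044599) / 2341⌋ = ⌊6.616⌋ = 6 → row 6

(6, 6)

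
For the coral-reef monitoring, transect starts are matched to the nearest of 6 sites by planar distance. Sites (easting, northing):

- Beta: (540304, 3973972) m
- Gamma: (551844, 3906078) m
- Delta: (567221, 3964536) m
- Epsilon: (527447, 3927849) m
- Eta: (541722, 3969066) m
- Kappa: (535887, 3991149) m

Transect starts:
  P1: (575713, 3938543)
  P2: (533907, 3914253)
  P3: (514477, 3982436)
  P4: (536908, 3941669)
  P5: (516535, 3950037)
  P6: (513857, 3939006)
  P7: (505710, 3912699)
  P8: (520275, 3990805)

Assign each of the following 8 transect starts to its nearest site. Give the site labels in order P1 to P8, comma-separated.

Delta, Epsilon, Kappa, Epsilon, Epsilon, Epsilon, Epsilon, Kappa

P1 → Delta (d²=747750113.00)
P2 → Epsilon (d²=226582816.00)
P3 → Kappa (d²=534304469.00)
P4 → Epsilon (d²=280502921.00)
P5 → Epsilon (d²=611379088.00)
P6 → Epsilon (d²=309166749.00)
P7 → Epsilon (d²=702019669.00)
P8 → Kappa (d²=243852880.00)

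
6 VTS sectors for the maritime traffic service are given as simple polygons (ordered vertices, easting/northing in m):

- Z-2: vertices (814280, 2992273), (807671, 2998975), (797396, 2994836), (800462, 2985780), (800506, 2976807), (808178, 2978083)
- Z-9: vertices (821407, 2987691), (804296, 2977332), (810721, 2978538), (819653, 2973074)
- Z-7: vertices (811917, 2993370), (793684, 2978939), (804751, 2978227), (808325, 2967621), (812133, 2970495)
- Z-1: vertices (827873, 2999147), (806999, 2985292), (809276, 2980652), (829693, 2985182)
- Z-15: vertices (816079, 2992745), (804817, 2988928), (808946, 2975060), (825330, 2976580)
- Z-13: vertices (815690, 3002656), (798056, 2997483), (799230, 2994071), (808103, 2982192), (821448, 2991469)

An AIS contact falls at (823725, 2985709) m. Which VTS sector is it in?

Z-1

Cast a ray rightward from (823725, 2985709). For each polygon, the edges (by vertex number in listed order) whose endpoints lie on opposite sides of northing = 2985709, where each meets that height, and whether that is right or left of the point:
Z-2: 4–5 at easting≈800462.3 (left), 6–1 at easting≈811457.3 (left) → 0 crossings.
Z-9: 1–2 at easting≈818133.1 (left), 4–1 at easting≈821169.2 (left) → 0 crossings.
Z-7: 1–2 at easting≈802237.6 (left), 5–1 at easting≈811989.3 (left) → 0 crossings.
Z-1: 1–2 at easting≈807627.3 (left), 4–1 at easting≈829624.3 (right) → 1 crossing.
Z-15: 2–3 at easting≈805775.4 (left), 4–1 at easting≈820105.6 (left) → 0 crossings.
Z-13: 3–4 at easting≈805476.0 (left), 4–5 at easting≈813162.2 (left) → 0 crossings.
Only Z-1 has an odd count, so the point is inside Z-1.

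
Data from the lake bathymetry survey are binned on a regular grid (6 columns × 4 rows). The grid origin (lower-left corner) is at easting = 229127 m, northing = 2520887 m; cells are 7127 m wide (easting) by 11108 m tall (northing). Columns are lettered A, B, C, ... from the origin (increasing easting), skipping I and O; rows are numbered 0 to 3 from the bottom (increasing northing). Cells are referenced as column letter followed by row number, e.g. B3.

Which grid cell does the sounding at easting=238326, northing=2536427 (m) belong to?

B1

Column index: ⌊(238326 − 229127) / 7127⌋ = ⌊1.291⌋ = 1 → column B
Row offset from origin: ⌊(2536427 − 2520887) / 11108⌋ = ⌊1.399⌋ = 1 → row 1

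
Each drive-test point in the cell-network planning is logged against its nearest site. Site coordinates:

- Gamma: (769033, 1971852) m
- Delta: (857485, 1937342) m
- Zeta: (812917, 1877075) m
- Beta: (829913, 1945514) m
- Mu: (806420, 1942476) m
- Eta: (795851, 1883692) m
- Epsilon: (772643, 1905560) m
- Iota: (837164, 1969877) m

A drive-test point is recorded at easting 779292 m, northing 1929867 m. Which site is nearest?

Squared distances to each site:
Gamma: 1867987306.000; Delta: 6170020874.000; Zeta: 3917635889.000; Beta: 2807314250.000; Mu: 894915265.000; Eta: 2406331106.000; Epsilon: 635039450.000; Iota: 4949968484.000.
Minimum at Epsilon.

Epsilon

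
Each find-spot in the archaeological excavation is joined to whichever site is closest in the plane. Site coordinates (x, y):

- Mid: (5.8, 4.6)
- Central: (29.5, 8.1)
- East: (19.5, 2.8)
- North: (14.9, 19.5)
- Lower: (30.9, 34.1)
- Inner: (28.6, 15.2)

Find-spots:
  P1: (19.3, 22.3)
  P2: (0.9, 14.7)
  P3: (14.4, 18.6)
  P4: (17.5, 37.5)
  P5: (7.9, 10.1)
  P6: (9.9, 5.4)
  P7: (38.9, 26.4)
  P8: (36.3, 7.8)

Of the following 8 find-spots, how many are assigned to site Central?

P1 → North
P2 → Mid
P3 → North
P4 → Lower
P5 → Mid
P6 → Mid
P7 → Lower
P8 → Central
1 of the 8 goes to Central.

1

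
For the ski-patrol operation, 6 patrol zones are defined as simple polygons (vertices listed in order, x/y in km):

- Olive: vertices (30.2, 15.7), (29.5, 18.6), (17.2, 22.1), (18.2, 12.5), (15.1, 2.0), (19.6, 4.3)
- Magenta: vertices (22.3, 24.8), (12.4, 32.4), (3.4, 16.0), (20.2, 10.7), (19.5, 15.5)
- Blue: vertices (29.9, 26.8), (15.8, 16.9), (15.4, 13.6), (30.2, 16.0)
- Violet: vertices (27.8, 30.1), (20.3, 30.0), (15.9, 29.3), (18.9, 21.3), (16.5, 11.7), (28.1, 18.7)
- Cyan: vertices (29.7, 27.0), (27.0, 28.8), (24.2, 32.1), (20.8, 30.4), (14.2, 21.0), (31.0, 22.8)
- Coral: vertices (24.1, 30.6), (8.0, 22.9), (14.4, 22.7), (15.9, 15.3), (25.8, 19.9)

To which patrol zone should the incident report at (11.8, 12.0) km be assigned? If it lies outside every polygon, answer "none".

Cast a ray rightward from (11.8, 12.0). For each polygon, the edges (by vertex number in listed order) whose endpoints lie on opposite sides of y = 12.0, where each meets that height, and whether that is right or left of the point:
Olive: 4–5 at x≈18.05 (right), 6–1 at x≈26.76 (right) → 2 crossings.
Magenta: 3–4 at x≈16.08 (right), 4–5 at x≈20.01 (right) → 2 crossings.
Blue: no edge straddles that height → 0 crossings.
Violet: 4–5 at x≈16.57 (right), 5–6 at x≈17.00 (right) → 2 crossings.
Cyan: no edge straddles that height → 0 crossings.
Coral: no edge straddles that height → 0 crossings.
All counts are even, so the point lies outside every listed polygon.

none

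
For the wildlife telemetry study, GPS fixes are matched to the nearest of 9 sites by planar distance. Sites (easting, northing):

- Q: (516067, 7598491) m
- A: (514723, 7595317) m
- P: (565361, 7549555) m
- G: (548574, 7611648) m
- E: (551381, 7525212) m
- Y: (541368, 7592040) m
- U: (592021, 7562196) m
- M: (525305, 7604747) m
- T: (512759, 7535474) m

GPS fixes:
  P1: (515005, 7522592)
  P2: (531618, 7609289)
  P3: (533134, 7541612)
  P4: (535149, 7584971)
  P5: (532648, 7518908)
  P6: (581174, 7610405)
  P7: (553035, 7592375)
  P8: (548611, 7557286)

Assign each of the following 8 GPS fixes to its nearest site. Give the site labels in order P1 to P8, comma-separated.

T, M, T, Y, E, G, Y, P

P1 → T (d²=170990440.00)
P2 → M (d²=60483733.00)
P3 → T (d²=452815669.00)
P4 → Y (d²=88646722.00)
P5 → E (d²=390665705.00)
P6 → G (d²=1064305049.00)
P7 → Y (d²=136231114.00)
P8 → P (d²=340330861.00)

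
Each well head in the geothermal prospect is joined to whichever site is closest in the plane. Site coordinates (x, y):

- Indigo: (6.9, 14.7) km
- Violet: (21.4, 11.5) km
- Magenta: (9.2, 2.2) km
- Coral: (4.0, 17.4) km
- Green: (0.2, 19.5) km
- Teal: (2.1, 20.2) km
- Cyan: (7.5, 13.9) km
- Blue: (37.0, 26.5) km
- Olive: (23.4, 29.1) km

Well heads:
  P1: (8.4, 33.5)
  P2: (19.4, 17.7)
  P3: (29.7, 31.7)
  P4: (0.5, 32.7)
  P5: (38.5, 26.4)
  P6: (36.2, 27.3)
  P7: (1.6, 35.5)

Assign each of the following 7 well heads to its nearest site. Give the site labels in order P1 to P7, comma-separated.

P1 → Teal (d²=216.58)
P2 → Violet (d²=42.44)
P3 → Olive (d²=46.45)
P4 → Teal (d²=158.81)
P5 → Blue (d²=2.26)
P6 → Blue (d²=1.28)
P7 → Teal (d²=234.34)

Teal, Violet, Olive, Teal, Blue, Blue, Teal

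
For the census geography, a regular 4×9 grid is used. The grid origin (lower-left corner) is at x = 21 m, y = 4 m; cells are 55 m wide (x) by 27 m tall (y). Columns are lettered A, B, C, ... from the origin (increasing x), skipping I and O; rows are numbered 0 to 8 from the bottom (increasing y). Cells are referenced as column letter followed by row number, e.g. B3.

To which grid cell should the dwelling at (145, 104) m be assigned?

Column index: ⌊(145 − 21) / 55⌋ = ⌊2.255⌋ = 2 → column C
Row offset from origin: ⌊(104 − 4) / 27⌋ = ⌊3.704⌋ = 3 → row 3

C3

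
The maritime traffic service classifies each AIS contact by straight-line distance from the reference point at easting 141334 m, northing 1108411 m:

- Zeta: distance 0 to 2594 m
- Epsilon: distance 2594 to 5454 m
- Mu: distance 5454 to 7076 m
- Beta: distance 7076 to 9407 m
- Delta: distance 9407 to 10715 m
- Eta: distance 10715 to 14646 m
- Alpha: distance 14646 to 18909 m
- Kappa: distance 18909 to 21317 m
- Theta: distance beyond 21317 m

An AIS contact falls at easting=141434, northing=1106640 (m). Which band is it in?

Zeta

Distance = √((141434−141334)² + (1106640−1108411)²) = √(10000.000 + 3136441.000) = 1773.821 m.
0 ≤ 1773.821 < 2594 → Zeta.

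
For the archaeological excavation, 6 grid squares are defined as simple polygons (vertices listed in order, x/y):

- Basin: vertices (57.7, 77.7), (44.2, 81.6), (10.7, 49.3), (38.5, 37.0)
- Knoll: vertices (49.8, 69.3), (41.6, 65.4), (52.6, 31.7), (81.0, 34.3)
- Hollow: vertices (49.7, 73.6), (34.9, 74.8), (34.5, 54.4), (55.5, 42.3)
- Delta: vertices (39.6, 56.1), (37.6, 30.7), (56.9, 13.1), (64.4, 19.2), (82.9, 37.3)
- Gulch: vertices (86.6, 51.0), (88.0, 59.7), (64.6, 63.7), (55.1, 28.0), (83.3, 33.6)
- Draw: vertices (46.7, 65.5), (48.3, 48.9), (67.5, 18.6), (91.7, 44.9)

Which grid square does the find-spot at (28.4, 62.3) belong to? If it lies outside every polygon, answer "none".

Basin

Cast a ray rightward from (28.4, 62.3). For each polygon, the edges (by vertex number in listed order) whose endpoints lie on opposite sides of y = 62.3, where each meets that height, and whether that is right or left of the point:
Basin: 2–3 at x≈24.18 (left), 4–1 at x≈50.44 (right) → 1 crossing.
Knoll: 2–3 at x≈42.61 (right), 4–1 at x≈56.04 (right) → 2 crossings.
Hollow: 2–3 at x≈34.65 (right), 4–1 at x≈51.79 (right) → 2 crossings.
Delta: no edge straddles that height → 0 crossings.
Gulch: 2–3 at x≈72.79 (right), 3–4 at x≈64.23 (right) → 2 crossings.
Draw: 1–2 at x≈47.01 (right), 4–1 at x≈53.69 (right) → 2 crossings.
Only Basin has an odd count, so the point is inside Basin.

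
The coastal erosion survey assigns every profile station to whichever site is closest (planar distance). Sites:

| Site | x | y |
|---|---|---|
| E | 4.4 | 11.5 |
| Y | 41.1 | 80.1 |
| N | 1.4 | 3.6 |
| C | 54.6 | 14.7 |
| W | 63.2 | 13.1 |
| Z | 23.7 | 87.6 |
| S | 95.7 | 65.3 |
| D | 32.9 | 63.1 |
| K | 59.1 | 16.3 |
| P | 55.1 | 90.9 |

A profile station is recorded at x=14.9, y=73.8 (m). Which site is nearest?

Z

Squared distances to each site:
E: 3991.540; Y: 726.130; N: 5110.290; C: 5068.900; W: 6017.380; Z: 267.880; S: 6600.890; D: 438.490; K: 5259.890; P: 1908.450.
Minimum at Z.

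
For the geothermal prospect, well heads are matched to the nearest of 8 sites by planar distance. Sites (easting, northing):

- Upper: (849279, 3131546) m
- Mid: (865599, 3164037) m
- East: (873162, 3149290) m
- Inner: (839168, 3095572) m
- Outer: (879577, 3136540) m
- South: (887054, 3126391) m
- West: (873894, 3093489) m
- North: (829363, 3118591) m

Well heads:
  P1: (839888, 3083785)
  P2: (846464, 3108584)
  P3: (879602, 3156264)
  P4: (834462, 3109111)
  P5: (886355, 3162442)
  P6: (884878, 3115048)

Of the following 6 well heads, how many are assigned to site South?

1

P1 → Inner
P2 → Inner
P3 → East
P4 → North
P5 → East
P6 → South
1 of the 6 goes to South.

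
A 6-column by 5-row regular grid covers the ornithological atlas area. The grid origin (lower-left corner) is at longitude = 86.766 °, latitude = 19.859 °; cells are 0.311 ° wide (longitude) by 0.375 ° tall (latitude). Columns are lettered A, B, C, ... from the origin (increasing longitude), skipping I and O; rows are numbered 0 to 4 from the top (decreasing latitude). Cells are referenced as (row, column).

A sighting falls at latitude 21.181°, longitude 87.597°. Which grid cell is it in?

Column index: ⌊(87.597 − 86.766) / 0.311⌋ = ⌊2.672⌋ = 2 → column C
Row offset from origin: ⌊(21.181 − 19.859) / 0.375⌋ = ⌊3.525⌋ = 3 → row 1 (counted from top)

(1, C)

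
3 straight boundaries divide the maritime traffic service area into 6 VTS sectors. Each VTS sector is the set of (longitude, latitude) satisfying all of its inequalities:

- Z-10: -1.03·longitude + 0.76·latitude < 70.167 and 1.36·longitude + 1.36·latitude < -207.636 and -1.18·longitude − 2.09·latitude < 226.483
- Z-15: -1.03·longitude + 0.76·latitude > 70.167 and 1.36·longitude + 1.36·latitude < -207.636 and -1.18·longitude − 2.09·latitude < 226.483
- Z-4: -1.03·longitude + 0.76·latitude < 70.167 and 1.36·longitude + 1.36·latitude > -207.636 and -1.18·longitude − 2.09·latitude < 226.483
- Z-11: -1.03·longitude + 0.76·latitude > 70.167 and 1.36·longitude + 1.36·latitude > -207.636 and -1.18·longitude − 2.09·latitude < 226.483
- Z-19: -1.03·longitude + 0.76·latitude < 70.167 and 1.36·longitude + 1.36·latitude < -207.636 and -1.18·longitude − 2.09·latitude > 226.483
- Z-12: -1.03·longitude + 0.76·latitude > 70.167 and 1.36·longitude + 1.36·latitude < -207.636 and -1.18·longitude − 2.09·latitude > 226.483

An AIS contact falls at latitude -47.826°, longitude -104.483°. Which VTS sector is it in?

-1.03·-104.483 + 0.76·-47.826 = 71.270, which is > 70.167
1.36·-104.483 + 1.36·-47.826 = -207.140, which is > -207.636
-1.18·-104.483 − 2.09·-47.826 = 223.246, which is < 226.483
This sign pattern matches Z-11.

Z-11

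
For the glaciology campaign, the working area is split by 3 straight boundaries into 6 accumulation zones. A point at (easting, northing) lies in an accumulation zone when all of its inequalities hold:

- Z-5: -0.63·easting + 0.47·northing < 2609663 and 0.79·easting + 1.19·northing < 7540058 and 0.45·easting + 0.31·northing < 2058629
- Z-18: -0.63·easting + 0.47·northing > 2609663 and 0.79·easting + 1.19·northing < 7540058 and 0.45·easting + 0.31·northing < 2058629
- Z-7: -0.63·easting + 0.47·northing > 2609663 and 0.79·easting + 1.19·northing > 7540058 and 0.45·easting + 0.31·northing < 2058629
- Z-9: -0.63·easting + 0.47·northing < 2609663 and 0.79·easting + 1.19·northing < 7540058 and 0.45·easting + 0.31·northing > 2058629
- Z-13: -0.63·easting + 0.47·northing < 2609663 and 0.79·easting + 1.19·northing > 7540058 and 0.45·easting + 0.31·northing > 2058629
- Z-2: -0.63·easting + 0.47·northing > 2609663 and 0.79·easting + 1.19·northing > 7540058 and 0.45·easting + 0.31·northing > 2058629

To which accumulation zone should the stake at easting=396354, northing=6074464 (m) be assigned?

-0.63·396354 + 0.47·6074464 = 2605295.060, which is < 2609663
0.79·396354 + 1.19·6074464 = 7541731.820, which is > 7540058
0.45·396354 + 0.31·6074464 = 2061443.140, which is > 2058629
This sign pattern matches Z-13.

Z-13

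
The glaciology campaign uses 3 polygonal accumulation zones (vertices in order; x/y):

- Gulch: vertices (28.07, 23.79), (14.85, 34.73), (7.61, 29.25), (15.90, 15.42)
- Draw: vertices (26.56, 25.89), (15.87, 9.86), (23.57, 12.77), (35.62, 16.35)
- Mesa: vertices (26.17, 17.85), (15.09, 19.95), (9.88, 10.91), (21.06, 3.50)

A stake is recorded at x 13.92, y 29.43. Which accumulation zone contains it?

Gulch

Cast a ray rightward from (13.92, 29.43). For each polygon, the edges (by vertex number in listed order) whose endpoints lie on opposite sides of y = 29.43, where each meets that height, and whether that is right or left of the point:
Gulch: 1–2 at x≈21.255 (right), 2–3 at x≈7.848 (left) → 1 crossing.
Draw: no edge straddles that height → 0 crossings.
Mesa: no edge straddles that height → 0 crossings.
Only Gulch has an odd count, so the point is inside Gulch.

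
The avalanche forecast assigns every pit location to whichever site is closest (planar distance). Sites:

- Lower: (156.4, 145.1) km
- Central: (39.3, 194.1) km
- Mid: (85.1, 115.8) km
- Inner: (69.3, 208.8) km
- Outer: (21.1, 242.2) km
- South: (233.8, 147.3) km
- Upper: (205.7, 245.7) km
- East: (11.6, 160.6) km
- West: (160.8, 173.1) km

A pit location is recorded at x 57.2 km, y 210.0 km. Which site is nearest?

Squared distances to each site:
Lower: 14052.650; Central: 573.220; Mid: 9652.050; Inner: 147.850; Outer: 2340.050; South: 35118.850; Upper: 23326.740; East: 4519.720; West: 12094.570.
Minimum at Inner.

Inner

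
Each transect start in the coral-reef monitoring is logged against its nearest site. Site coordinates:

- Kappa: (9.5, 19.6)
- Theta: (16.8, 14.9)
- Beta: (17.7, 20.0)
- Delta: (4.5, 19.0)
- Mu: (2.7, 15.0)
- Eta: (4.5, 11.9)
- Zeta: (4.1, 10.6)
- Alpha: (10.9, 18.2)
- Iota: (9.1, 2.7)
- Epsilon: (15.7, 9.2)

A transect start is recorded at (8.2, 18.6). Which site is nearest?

Kappa

Squared distances to each site:
Kappa: 2.690; Theta: 87.650; Beta: 92.210; Delta: 13.850; Mu: 43.210; Eta: 58.580; Zeta: 80.810; Alpha: 7.450; Iota: 253.620; Epsilon: 144.610.
Minimum at Kappa.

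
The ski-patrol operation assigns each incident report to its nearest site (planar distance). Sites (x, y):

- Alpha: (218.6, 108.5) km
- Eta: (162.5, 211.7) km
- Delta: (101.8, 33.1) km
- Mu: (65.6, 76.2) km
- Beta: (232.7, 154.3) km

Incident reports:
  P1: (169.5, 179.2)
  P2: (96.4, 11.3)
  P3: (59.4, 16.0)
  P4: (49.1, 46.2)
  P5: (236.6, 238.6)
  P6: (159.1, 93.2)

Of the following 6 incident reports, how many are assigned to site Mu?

1

P1 → Eta
P2 → Delta
P3 → Delta
P4 → Mu
P5 → Eta
P6 → Alpha
1 of the 6 goes to Mu.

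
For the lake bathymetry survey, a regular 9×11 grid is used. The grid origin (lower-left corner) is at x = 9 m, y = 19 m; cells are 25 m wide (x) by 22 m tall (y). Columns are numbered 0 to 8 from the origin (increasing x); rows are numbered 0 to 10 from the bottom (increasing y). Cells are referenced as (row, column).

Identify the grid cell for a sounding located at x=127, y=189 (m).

(7, 4)

Column index: ⌊(127 − 9) / 25⌋ = ⌊4.720⌋ = 4
Row offset from origin: ⌊(189 − 19) / 22⌋ = ⌊7.727⌋ = 7 → row 7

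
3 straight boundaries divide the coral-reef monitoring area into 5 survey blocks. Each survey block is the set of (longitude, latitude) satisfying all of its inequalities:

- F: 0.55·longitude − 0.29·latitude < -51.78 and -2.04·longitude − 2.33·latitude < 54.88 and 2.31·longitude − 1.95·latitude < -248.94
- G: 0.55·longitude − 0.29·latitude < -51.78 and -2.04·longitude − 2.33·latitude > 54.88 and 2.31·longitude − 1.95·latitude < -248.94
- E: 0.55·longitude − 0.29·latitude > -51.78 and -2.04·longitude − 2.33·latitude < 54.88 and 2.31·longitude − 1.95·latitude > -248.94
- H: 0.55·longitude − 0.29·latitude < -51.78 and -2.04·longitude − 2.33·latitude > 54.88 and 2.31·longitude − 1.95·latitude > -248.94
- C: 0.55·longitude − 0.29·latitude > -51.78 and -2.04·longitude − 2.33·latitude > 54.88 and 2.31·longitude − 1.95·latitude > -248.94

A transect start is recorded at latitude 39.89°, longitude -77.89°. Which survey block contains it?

G

0.55·-77.89 − 0.29·39.89 = -54.408, which is < -51.78
-2.04·-77.89 − 2.33·39.89 = 65.952, which is > 54.88
2.31·-77.89 − 1.95·39.89 = -257.711, which is < -248.94
This sign pattern matches G.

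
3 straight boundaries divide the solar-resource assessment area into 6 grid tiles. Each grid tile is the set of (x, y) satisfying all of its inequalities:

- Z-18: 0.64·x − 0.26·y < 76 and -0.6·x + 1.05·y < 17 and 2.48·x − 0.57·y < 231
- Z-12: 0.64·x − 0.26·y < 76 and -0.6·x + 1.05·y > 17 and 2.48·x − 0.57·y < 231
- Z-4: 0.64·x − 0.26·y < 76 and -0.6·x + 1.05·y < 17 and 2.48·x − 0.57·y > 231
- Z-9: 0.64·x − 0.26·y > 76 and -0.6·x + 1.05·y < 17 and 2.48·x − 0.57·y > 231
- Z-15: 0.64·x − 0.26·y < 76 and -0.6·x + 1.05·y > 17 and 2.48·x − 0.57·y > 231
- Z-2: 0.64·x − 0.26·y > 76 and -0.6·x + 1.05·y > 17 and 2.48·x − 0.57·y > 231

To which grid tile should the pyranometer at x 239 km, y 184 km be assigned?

Z-2

0.64·239 − 0.26·184 = 105.120, which is > 76
-0.6·239 + 1.05·184 = 49.800, which is > 17
2.48·239 − 0.57·184 = 487.840, which is > 231
This sign pattern matches Z-2.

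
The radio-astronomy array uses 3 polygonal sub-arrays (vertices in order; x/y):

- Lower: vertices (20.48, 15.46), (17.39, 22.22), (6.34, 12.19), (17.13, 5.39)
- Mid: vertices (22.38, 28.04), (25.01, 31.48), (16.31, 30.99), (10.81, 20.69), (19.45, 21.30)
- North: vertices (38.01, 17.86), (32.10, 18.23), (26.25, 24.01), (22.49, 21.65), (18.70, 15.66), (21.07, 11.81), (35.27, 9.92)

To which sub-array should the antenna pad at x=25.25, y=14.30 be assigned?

North

Cast a ray rightward from (25.25, 14.30). For each polygon, the edges (by vertex number in listed order) whose endpoints lie on opposite sides of y = 14.30, where each meets that height, and whether that is right or left of the point:
Lower: 2–3 at x≈8.665 (left), 4–1 at x≈20.094 (left) → 0 crossings.
Mid: no edge straddles that height → 0 crossings.
North: 5–6 at x≈19.537 (left), 7–1 at x≈36.781 (right) → 1 crossing.
Only North has an odd count, so the point is inside North.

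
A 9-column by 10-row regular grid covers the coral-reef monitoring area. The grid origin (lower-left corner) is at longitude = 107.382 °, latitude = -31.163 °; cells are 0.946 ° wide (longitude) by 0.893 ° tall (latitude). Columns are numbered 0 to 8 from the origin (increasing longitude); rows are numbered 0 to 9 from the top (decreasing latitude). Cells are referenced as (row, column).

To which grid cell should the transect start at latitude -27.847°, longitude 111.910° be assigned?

(6, 4)

Column index: ⌊(111.910 − 107.382) / 0.946⌋ = ⌊4.786⌋ = 4
Row offset from origin: ⌊(-27.847 − -31.163) / 0.893⌋ = ⌊3.713⌋ = 3 → row 6 (counted from top)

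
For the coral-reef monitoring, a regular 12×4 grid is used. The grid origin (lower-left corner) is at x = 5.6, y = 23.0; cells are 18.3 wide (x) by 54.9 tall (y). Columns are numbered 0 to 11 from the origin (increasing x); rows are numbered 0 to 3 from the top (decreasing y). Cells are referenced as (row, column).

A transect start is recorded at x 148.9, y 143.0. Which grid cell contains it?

Column index: ⌊(148.9 − 5.6) / 18.3⌋ = ⌊7.831⌋ = 7
Row offset from origin: ⌊(143.0 − 23.0) / 54.9⌋ = ⌊2.186⌋ = 2 → row 1 (counted from top)

(1, 7)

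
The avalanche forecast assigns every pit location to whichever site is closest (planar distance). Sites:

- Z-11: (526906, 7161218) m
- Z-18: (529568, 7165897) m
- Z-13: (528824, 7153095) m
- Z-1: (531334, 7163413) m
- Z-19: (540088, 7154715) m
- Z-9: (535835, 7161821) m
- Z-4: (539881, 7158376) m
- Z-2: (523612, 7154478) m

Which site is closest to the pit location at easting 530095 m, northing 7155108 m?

Squared distances to each site:
Z-11: 47501821.000; Z-18: 116680250.000; Z-13: 5667610.000; Z-1: 70508146.000; Z-19: 100014498.000; Z-9: 78011969.000; Z-4: 106445620.000; Z-2: 42426189.000.
Minimum at Z-13.

Z-13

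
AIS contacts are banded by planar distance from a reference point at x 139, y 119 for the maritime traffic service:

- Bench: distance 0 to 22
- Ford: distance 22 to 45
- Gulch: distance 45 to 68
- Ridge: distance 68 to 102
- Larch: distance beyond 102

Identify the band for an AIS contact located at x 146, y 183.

Gulch

Distance = √((146−139)² + (183−119)²) = √(49.000 + 4096.000) = 64.382.
45 ≤ 64.382 < 68 → Gulch.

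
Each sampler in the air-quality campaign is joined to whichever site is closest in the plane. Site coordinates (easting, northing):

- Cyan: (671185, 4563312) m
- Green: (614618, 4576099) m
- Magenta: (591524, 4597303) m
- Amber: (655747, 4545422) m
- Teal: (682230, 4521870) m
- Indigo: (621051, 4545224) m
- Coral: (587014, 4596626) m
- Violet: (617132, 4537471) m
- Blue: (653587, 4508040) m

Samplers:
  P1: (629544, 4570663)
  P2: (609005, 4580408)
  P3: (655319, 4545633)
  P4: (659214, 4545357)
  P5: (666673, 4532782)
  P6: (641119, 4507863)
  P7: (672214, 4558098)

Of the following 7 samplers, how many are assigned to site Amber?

3

P1 → Green
P2 → Green
P3 → Amber
P4 → Amber
P5 → Amber
P6 → Blue
P7 → Cyan
3 of the 7 go to Amber.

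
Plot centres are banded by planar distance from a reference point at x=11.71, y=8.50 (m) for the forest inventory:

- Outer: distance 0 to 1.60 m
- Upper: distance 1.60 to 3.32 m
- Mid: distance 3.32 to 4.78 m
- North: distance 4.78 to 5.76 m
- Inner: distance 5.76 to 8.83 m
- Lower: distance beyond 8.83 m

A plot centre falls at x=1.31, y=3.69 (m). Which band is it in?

Lower

Distance = √((1.31−11.71)² + (3.69−8.50)²) = √(108.160 + 23.136) = 11.458 m.
8.83 ≤ 11.458 < ∞ → Lower.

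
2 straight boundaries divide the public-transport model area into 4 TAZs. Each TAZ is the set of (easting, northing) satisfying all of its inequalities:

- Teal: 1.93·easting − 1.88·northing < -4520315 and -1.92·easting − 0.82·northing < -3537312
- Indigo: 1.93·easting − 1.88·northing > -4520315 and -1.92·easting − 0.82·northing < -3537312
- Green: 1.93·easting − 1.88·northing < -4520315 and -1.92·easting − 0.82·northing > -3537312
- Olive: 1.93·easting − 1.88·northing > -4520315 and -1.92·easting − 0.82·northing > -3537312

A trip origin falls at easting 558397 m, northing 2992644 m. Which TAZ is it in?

Green

1.93·558397 − 1.88·2992644 = -4548464.510, which is < -4520315
-1.92·558397 − 0.82·2992644 = -3526090.320, which is > -3537312
This sign pattern matches Green.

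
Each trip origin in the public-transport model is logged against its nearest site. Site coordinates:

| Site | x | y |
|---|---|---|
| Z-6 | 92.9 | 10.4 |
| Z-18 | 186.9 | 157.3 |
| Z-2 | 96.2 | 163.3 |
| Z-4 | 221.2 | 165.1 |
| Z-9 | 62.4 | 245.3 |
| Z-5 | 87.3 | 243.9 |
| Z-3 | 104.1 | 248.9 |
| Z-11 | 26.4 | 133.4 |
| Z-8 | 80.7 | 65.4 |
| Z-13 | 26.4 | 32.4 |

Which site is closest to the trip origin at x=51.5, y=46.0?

Z-13

Squared distances to each site:
Z-6: 2981.320; Z-18: 30720.850; Z-2: 15757.380; Z-4: 42982.900; Z-9: 39839.300; Z-5: 40446.050; Z-3: 43935.170; Z-11: 8268.770; Z-8: 1229.000; Z-13: 814.970.
Minimum at Z-13.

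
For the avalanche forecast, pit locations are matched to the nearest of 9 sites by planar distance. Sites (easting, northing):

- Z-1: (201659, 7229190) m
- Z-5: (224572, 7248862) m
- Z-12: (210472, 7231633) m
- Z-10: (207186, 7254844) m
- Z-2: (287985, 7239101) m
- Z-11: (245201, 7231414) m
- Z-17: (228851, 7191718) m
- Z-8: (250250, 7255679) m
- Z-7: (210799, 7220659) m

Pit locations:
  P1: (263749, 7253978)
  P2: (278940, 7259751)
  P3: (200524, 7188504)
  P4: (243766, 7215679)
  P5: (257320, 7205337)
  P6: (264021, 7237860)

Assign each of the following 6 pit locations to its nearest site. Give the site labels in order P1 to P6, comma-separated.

P1 → Z-8 (d²=185116402.00)
P2 → Z-2 (d²=508234525.00)
P3 → Z-17 (d²=812748725.00)
P4 → Z-11 (d²=249649450.00)
P5 → Z-11 (d²=826880090.00)
P6 → Z-11 (d²=395743316.00)

Z-8, Z-2, Z-17, Z-11, Z-11, Z-11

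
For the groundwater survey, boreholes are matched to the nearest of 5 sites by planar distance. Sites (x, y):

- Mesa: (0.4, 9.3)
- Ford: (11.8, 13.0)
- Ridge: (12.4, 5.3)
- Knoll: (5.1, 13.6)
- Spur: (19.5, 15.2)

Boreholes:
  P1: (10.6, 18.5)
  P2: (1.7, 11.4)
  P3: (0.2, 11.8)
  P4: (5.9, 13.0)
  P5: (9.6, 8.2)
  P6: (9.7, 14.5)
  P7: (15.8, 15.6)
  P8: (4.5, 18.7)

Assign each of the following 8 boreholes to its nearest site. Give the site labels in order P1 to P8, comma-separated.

P1 → Ford (d²=31.69)
P2 → Mesa (d²=6.10)
P3 → Mesa (d²=6.29)
P4 → Knoll (d²=1.00)
P5 → Ridge (d²=16.25)
P6 → Ford (d²=6.66)
P7 → Spur (d²=13.85)
P8 → Knoll (d²=26.37)

Ford, Mesa, Mesa, Knoll, Ridge, Ford, Spur, Knoll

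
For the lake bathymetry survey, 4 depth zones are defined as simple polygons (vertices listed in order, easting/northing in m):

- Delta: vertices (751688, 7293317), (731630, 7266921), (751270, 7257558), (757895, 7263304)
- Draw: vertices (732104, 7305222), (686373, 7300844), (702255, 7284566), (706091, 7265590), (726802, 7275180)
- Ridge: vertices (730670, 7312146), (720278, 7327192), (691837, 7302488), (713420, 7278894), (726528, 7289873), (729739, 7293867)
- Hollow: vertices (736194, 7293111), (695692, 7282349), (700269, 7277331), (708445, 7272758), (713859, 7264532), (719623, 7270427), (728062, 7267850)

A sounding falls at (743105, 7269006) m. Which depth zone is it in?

Delta

Cast a ray rightward from (743105, 7269006). For each polygon, the edges (by vertex number in listed order) whose endpoints lie on opposite sides of northing = 7269006, where each meets that height, and whether that is right or left of the point:
Delta: 1–2 at easting≈733214.4 (left), 4–1 at easting≈756715.8 (right) → 1 crossing.
Draw: 3–4 at easting≈705400.5 (left), 4–5 at easting≈713468.3 (left) → 0 crossings.
Ridge: no edge straddles that height → 0 crossings.
Hollow: 4–5 at easting≈710914.4 (left), 5–6 at easting≈718233.6 (left), 6–7 at easting≈724276.4 (left), 7–1 at easting≈728434.1 (left) → 0 crossings.
Only Delta has an odd count, so the point is inside Delta.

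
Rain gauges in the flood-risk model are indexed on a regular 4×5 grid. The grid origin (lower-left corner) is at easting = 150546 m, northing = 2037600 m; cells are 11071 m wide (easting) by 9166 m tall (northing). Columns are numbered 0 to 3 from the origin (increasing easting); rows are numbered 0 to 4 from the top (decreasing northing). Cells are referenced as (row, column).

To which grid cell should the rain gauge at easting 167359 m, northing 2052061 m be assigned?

(3, 1)

Column index: ⌊(167359 − 150546) / 11071⌋ = ⌊1.519⌋ = 1
Row offset from origin: ⌊(2052061 − 2037600) / 9166⌋ = ⌊1.578⌋ = 1 → row 3 (counted from top)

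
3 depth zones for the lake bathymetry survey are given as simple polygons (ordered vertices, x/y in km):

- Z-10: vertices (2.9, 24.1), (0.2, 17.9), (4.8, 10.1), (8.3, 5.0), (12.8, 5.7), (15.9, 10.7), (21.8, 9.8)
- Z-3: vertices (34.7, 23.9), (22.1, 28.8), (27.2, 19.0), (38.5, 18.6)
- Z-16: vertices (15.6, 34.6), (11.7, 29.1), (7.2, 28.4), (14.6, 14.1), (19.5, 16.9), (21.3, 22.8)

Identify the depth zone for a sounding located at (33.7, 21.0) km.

Z-3

Cast a ray rightward from (33.7, 21.0). For each polygon, the edges (by vertex number in listed order) whose endpoints lie on opposite sides of y = 21.0, where each meets that height, and whether that is right or left of the point:
Z-10: 1–2 at x≈1.55 (left), 7–1 at x≈7.00 (left) → 0 crossings.
Z-3: 2–3 at x≈26.16 (left), 4–1 at x≈36.78 (right) → 1 crossing.
Z-16: 3–4 at x≈11.03 (left), 5–6 at x≈20.75 (left) → 0 crossings.
Only Z-3 has an odd count, so the point is inside Z-3.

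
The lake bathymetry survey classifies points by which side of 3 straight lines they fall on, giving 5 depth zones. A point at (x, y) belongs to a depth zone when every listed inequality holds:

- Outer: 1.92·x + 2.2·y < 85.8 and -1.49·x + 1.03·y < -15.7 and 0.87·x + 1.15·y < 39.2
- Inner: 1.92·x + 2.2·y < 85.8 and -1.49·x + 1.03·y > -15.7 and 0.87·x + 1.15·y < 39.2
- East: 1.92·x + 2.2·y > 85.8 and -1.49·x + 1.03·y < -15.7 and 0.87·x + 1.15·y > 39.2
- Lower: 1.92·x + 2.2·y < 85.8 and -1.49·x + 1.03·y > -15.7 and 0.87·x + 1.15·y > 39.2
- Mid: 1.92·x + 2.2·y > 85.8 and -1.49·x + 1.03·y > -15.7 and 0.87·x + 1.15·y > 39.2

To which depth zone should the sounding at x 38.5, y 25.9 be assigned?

1.92·38.5 + 2.2·25.9 = 130.900, which is > 85.8
-1.49·38.5 + 1.03·25.9 = -30.688, which is < -15.7
0.87·38.5 + 1.15·25.9 = 63.280, which is > 39.2
This sign pattern matches East.

East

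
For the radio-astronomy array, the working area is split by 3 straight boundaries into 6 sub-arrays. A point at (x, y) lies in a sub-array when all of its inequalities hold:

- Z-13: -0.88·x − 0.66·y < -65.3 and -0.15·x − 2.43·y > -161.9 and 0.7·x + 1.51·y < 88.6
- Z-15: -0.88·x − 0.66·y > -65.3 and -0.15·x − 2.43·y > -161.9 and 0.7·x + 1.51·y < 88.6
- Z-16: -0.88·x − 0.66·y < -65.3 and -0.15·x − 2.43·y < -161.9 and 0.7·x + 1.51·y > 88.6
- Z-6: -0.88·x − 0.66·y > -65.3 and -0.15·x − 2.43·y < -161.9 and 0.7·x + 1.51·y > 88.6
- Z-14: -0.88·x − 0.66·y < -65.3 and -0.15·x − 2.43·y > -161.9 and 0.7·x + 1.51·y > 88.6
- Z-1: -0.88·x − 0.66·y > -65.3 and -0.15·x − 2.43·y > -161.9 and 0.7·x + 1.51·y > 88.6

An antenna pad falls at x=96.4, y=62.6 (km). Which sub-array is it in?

-0.88·96.4 − 0.66·62.6 = -126.148, which is < -65.3
-0.15·96.4 − 2.43·62.6 = -166.578, which is < -161.9
0.7·96.4 + 1.51·62.6 = 162.006, which is > 88.6
This sign pattern matches Z-16.

Z-16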